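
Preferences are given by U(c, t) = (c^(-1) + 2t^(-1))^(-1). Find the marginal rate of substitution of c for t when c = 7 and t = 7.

MRS = 0.5

For CES with ρ = -1, MRS = (1/2)·(t/c)^2.
At (7, 7): MRS = 0.5.
So at (7, 7) the consumer would give up 0.5 units of t for one more unit of c.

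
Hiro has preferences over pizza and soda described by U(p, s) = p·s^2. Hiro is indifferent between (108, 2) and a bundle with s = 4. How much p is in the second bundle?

p = 27

U(108, 2) = 432.
Set U(p, 4) = 432 and solve.
With s = 4: 4^2 = 16, so p = 432/16 = 27.
Check: U(27, 4) = 432.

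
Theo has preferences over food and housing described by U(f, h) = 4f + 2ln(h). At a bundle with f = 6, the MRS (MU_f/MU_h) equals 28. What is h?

h = 14

MU_f = 4, MU_h = 2/h.
MRS = 4 ÷ (2/h).
MRS depends only on h: 2·h = 28 ⇒ h = 28/2 = 14.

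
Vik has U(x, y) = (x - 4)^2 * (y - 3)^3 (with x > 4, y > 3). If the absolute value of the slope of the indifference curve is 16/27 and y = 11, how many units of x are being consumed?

x = 13

MU_x = 2·(x−4)·(y−3)^3, MU_y = 3·(x−4)^2·(y−3)^2.
MRS = (2/3)·(y−3)/(x−4).
Substitute y = 11: MRS = (16/3)/(x − 4). Setting this equal to 16/27 gives x − 4 = (16/3)/(16/27) = 9, so x = 13.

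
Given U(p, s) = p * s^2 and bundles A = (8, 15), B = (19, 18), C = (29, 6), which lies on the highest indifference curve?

Bundle B

Evaluate utility at each bundle:
U(A) = 1800.
U(B) = 6156.
U(C) = 1044.
Highest utility is B, so B ≻ A ≻ C.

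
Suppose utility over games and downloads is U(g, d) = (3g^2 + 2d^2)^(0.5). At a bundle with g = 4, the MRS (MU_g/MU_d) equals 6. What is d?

d = 1

For CES with ρ = 2, MRS = (3/2)·(d/g)^(-1).
Setting (3/2)·(d/4)^(-1) = 6 gives (d/4)^(-1) = 4, so d/4 = 0.25 and d = 1.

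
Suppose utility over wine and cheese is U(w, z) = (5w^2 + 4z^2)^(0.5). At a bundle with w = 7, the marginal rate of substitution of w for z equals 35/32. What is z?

For CES with ρ = 2, MRS = (5/4)·(z/w)^(-1).
Setting (5/4)·(z/7)^(-1) = 35/32 gives (z/7)^(-1) = 0.875, so z/7 = 8/7 and z = 8.

z = 8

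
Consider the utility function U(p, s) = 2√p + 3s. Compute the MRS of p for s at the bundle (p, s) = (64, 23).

MU_p = 2/(2√p), MU_s = 3.
MRS = 2/(2√p) ÷ 3.
At (64, 23): MRS = 1/24.
That is, one extra unit of p is worth 1/24 units of s at the margin.

MRS = 1/24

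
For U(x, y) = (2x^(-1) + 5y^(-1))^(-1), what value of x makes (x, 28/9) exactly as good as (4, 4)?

x = 14

U depends on (x, y) only through S = 2x^(-1) + 5y^(-1), so equal utility means equal S. At (4, 4): S = 1.75.
With y = 28/9: 5·(28/9)^(-1) = 45/28, so 2x^(-1) = 1.75 − 45/28 = 1/7, i.e. x^(-1) = 1/14.
Hence x = 1/(1/14) = 14.
Check: U(14, 28/9) = 0.5714.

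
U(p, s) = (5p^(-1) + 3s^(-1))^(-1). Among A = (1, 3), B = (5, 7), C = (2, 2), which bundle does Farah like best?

Evaluate utility at each bundle:
U(A) = 0.167.
U(B) = 0.700.
U(C) = 0.250.
Highest utility is B, so B ≻ C ≻ A.

Bundle B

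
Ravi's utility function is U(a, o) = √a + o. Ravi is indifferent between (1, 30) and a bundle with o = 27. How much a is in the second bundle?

U(1, 30) = 31.
Set U(a, 27) = 31 and solve.
With o = 27: √a = 31 − 27 = 4, so √a = 4 and a = 16.
Check: U(16, 27) = 31.

a = 16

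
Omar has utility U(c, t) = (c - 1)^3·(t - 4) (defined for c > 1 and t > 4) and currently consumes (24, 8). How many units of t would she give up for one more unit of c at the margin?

MRS = 12/23

MU_c = 3·(c−1)^2·(t−4), MU_t = (c−1)^3.
MRS = (3/1)·(t−4)/(c−1).
At (24, 8): MRS = 12/23.
That is, one extra unit of c is worth 12/23 units of t at the margin.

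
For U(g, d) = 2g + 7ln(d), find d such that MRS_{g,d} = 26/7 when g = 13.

d = 13

MU_g = 2, MU_d = 7/d.
MRS = 2 ÷ (7/d).
MRS depends only on d: (2/7)·d = 26/7 ⇒ d = (26/7)/(2/7) = 13.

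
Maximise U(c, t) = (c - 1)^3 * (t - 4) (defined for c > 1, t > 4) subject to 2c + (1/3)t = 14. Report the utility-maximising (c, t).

MU_c = 3·(c−1)^2·(t−4), MU_t = (c−1)^3.
MRS = (3/1)·(t−4)/(c−1).
Tangency: set MRS = p_c/p_t = 2/(1/3) = 6.
So (3/1)·(t − 4)/(c − 1) = 6, i.e. (t − 4) = 2·(c − 1).
Rewrite the budget in excess-of-subsistence terms: 2·(c − 1) + (1/3)·(t − 4) = 14 − 2·1 − (1/3)·4 = 32/3.
Substituting, (8/3)·(c − 1) = 32/3, so c − 1 = 4 and c* = 5.
Then t − 4 = 2·4 = 8, so t* = 12.

c* = 5, t* = 12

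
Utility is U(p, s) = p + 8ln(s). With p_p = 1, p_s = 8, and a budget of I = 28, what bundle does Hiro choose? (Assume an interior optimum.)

MU_p = 1, MU_s = 8/s.
MRS = 1 ÷ (8/s).
Tangency: set MRS = p_p/p_s = 1/8 = 0.125.
MRS depends only on s: 0.125·s = 0.125 ⇒ s* = 0.125/0.125 = 1.
From the budget, 1·p = 28 − 8·1 = 20, so p* = 20.

p* = 20, s* = 1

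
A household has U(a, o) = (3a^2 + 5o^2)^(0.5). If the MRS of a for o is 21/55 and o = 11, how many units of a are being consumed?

For CES with ρ = 2, MRS = (3/5)·(o/a)^(-1).
Setting (3/5)·(11/a)^(-1) = 21/55 gives (11/a)^(-1) = 7/11, so 11/a = 11/7 and a = 7.

a = 7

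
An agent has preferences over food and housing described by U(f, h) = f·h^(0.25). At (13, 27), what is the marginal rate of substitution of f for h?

MU_f = h^(0.25) and MU_h = 0.25·f·h^(-0.75).
MRS = MU_f/MU_h = (4)·h/f.
At (13, 27): MRS = 108/13.
The indifference curve has slope −108/13 at this bundle.

MRS = 108/13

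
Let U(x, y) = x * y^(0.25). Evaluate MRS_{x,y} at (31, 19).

MRS = 76/31

MU_x = y^(0.25) and MU_y = 0.25·x·y^(-0.75).
MRS = MU_x/MU_y = (4)·y/x.
At (31, 19): MRS = 76/31.
That is, one extra unit of x is worth 76/31 units of y at the margin.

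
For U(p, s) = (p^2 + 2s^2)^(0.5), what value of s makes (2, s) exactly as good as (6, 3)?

s = 5

U depends on (p, s) only through S = p^2 + 2s^2, so equal utility means equal S. At (6, 3): S = 54.
With p = 2: 2^2 = 4, so 2s^2 = 54 − 4 = 50, i.e. s^2 = 25.
Hence s = √25 = 5.
Check: U(2, 5) = 7.3485.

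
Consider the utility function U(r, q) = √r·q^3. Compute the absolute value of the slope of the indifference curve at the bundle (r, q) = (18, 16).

MRS = 4/27

MU_r = 0.5·r^(-0.5)·q^3 and MU_q = 3·√r·q^2.
MRS = MU_r/MU_q = (1/6)·q/r.
At (18, 16): MRS = 4/27.
The indifference curve has slope −4/27 at this bundle.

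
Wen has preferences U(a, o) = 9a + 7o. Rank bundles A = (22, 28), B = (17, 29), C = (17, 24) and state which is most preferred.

Bundle A

Evaluate utility at each bundle:
U(A) = 394.
U(B) = 356.
U(C) = 321.
Highest utility is A, so A ≻ B ≻ C.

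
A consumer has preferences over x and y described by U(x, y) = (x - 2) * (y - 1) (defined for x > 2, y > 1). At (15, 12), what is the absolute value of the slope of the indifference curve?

MU_x = (y−1), MU_y = (x−2).
MRS = (y−1)/(x−2).
At (15, 12): MRS = 11/13.
The indifference curve has slope −11/13 at this bundle.

MRS = 11/13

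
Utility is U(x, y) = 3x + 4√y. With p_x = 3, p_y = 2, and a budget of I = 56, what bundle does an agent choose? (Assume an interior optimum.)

MU_x = 3, MU_y = 4/(2√y).
MRS = 3 ÷ (4/(2√y)).
Tangency: set MRS = p_x/p_y = 3/2 = 1.5.
MRS depends only on y: 1.5·√y = 1.5 ⇒ √y = 1.5/1.5 = 1 ⇒ y* = 1.
From the budget, 3·x = 56 − 2·1 = 54, so x* = 18.

x* = 18, y* = 1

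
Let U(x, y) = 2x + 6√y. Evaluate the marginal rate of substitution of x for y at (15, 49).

MU_x = 2, MU_y = 6/(2√y).
MRS = 2 ÷ (6/(2√y)).
At (15, 49): MRS = 14/3.
So at (15, 49) the consumer would give up 14/3 units of y for one more unit of x.

MRS = 14/3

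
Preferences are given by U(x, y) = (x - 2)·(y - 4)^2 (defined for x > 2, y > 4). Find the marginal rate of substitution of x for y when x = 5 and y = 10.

MRS = 1

MU_x = (y−4)^2, MU_y = 2·(x−2)·(y−4).
MRS = (1/2)·(y−4)/(x−2).
At (5, 10): MRS = 1.
The indifference curve has slope −1 at this bundle.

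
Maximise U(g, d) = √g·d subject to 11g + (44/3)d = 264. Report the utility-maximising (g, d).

g* = 8, d* = 12

MU_g = 0.5·g^(-0.5)·d and MU_d = √g.
MRS = MU_g/MU_d = (0.5)·d/g.
Tangency: set MRS = p_g/p_d = 11/(44/3) = 0.75.
So (0.5)·d/g = 0.75, i.e. d = 1.5·g.
Substitute into the budget 11·g + (44/3)·d = 264: 33·g = 264, so g* = 8.
Then d* = 1.5·8 = 12.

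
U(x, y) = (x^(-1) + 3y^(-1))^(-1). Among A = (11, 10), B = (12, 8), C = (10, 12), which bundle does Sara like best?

Bundle C

Evaluate utility at each bundle:
U(A) = 2.558.
U(B) = 2.182.
U(C) = 2.857.
Highest utility is C, so C ≻ A ≻ B.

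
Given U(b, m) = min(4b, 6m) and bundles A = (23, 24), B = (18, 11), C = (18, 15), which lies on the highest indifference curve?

Evaluate utility at each bundle:
U(A) = 92.
U(B) = 66.
U(C) = 72.
Highest utility is A, so A ≻ C ≻ B.

Bundle A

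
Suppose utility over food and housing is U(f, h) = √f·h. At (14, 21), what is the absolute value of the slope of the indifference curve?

MU_f = 0.5·f^(-0.5)·h and MU_h = √f.
MRS = MU_f/MU_h = (0.5)·h/f.
At (14, 21): MRS = 0.75.
The indifference curve has slope −0.75 at this bundle.

MRS = 0.75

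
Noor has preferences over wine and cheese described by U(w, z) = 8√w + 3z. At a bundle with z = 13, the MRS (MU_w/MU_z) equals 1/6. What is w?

w = 64

MU_w = 8/(2√w), MU_z = 3.
MRS = 8/(2√w) ÷ 3.
MRS depends only on w: (4/3)/√w = 1/6 ⇒ √w = (4/3)/(1/6) = 8 ⇒ w = 64.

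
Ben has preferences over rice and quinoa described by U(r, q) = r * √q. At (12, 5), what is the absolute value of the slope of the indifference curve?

MRS = 5/6

MU_r = √q and MU_q = 0.5·r·q^(-0.5).
MRS = MU_r/MU_q = (2)·q/r.
At (12, 5): MRS = 5/6.
So at (12, 5) the consumer would give up 5/6 units of q for one more unit of r.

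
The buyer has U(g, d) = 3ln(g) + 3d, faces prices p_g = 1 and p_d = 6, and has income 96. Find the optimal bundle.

MU_g = 3/g, MU_d = 3.
MRS = 3/g ÷ 3.
Tangency: set MRS = p_g/p_d = 1/6.
MRS depends only on g: 1/g = 1/6 ⇒ g* = 1/(1/6) = 6.
From the budget, 6·d = 96 − 1·6 = 90, so d* = 15.

g* = 6, d* = 15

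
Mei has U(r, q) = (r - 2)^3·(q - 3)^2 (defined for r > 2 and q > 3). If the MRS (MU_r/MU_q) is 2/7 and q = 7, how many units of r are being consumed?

r = 23

MU_r = 3·(r−2)^2·(q−3)^2, MU_q = 2·(r−2)^3·(q−3).
MRS = (3/2)·(q−3)/(r−2).
Substitute q = 7: MRS = 6/(r − 2). Setting this equal to 2/7 gives r − 2 = 6/(2/7) = 21, so r = 23.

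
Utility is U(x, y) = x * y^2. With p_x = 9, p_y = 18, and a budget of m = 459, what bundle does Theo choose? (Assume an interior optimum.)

MU_x = y^2 and MU_y = 2·x·y.
MRS = MU_x/MU_y = (1/2)·y/x.
Tangency: set MRS = p_x/p_y = 9/18 = 0.5.
So (1/2)·y/x = 0.5, i.e. y = x.
Substitute into the budget 9·x + 18·y = 459: 27·x = 459, so x* = 17.
Then y* = 17.

x* = 17, y* = 17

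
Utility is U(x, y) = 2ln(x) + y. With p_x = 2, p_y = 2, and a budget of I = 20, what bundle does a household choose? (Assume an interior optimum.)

x* = 2, y* = 8

MU_x = 2/x, MU_y = 1.
MRS = 2/x ÷ 1.
Tangency: set MRS = p_x/p_y = 2/2 = 1.
MRS depends only on x: 2/x = 1 ⇒ x* = 2/1 = 2.
From the budget, 2·y = 20 − 2·2 = 16, so y* = 8.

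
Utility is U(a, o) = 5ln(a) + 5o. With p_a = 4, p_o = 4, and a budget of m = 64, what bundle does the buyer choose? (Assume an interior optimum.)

MU_a = 5/a, MU_o = 5.
MRS = 5/a ÷ 5.
Tangency: set MRS = p_a/p_o = 4/4 = 1.
MRS depends only on a: 1/a = 1 ⇒ a* = 1/1 = 1.
From the budget, 4·o = 64 − 4·1 = 60, so o* = 15.

a* = 1, o* = 15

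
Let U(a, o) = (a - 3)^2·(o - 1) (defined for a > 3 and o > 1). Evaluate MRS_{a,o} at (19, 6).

MRS = 0.625

MU_a = 2·(a−3)·(o−1), MU_o = (a−3)^2.
MRS = (2/1)·(o−1)/(a−3).
At (19, 6): MRS = 0.625.
So at (19, 6) the consumer would give up 0.625 units of o for one more unit of a.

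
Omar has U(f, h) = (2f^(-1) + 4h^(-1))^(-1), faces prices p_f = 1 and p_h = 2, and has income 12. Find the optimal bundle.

For CES with ρ = -1, MRS = (2/4)·(h/f)^2.
Tangency: set MRS = p_f/p_h = 1/2 = 0.5.
So (h/f)^2 = 1; taking the square root, h/f = 1, i.e. h = f.
Substitute into the budget 1·f + 2·h = 12: 3·f = 12, so f* = 4 and h* = 4.

f* = 4, h* = 4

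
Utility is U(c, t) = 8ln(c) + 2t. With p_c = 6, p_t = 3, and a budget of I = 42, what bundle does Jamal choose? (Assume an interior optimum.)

c* = 2, t* = 10

MU_c = 8/c, MU_t = 2.
MRS = 8/c ÷ 2.
Tangency: set MRS = p_c/p_t = 6/3 = 2.
MRS depends only on c: 4/c = 2 ⇒ c* = 4/2 = 2.
From the budget, 3·t = 42 − 6·2 = 30, so t* = 10.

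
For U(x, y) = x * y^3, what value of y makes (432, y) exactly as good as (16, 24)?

U(16, 24) = 221184.
Set U(432, y) = 221184 and solve.
With x = 432: y^3 = 221184/432 = 512; taking the cube root, y = 8.
Check: U(432, 8) = 221184.

y = 8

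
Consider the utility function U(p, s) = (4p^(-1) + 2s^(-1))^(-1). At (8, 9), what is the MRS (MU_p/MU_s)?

MRS = 81/32

For CES with ρ = -1, MRS = (4/2)·(s/p)^2.
At (8, 9): MRS = 81/32.
That is, one extra unit of p is worth 81/32 units of s at the margin.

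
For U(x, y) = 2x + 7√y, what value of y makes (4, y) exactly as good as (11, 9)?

U(11, 9) = 43.
Set U(4, y) = 43 and solve.
With x = 4: 7√y = 43 − 2·4 = 35, so √y = 5 and y = 25.
Check: U(4, 25) = 43.

y = 25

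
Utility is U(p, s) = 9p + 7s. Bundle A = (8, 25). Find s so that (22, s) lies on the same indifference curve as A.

U(8, 25) = 247.
Set U(22, s) = 247 and solve.
9·22 + 7s = 247 ⇒ 7s = 49 ⇒ s = 7.
Check: U(22, 7) = 247.

s = 7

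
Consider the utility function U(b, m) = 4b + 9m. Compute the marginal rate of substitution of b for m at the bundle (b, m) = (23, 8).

MU_b = 4, MU_m = 9, so MRS = 4/9 at every bundle.
At (23, 8): MRS = 4/9.
So at (23, 8) the consumer would give up 4/9 units of m for one more unit of b.

MRS = 4/9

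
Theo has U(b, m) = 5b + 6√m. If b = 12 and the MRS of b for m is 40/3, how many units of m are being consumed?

MU_b = 5, MU_m = 6/(2√m).
MRS = 5 ÷ (6/(2√m)).
MRS depends only on m: (5/3)·√m = 40/3 ⇒ √m = (40/3)/(5/3) = 8 ⇒ m = 64.

m = 64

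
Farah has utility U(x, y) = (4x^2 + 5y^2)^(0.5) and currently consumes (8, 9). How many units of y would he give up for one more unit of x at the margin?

For CES with ρ = 2, MRS = (4/5)·(y/x)^(-1).
At (8, 9): MRS = 32/45.
That is, one extra unit of x is worth 32/45 units of y at the margin.

MRS = 32/45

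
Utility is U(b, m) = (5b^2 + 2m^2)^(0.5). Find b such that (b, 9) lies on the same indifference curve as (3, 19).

U depends on (b, m) only through S = 5b^2 + 2m^2, so equal utility means equal S. At (3, 19): S = 767.
With m = 9: 2·9^2 = 162, so 5b^2 = 767 − 162 = 605, i.e. b^2 = 121.
Hence b = √121 = 11.
Check: U(11, 9) = 27.6948.

b = 11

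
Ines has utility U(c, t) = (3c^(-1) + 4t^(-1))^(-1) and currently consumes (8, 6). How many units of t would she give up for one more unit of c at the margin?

For CES with ρ = -1, MRS = (3/4)·(t/c)^2.
At (8, 6): MRS = 27/64.
That is, one extra unit of c is worth 27/64 units of t at the margin.

MRS = 27/64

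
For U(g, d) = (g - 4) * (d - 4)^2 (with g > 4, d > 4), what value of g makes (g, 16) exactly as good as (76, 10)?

U(76, 10) = 2592.
Set U(g, 16) = 2592 and solve.
With d = 16: (16 − 4)^2 = 144, so (g − 4) = 2592/144 = 18.
So g = 4 + 18 = 22.
Check: U(22, 16) = 2592.

g = 22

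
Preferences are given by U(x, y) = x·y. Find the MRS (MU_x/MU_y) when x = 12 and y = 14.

MU_x = y and MU_y = x.
MRS = MU_x/MU_y = y/x.
At (12, 14): MRS = 7/6.
That is, one extra unit of x is worth 7/6 units of y at the margin.

MRS = 7/6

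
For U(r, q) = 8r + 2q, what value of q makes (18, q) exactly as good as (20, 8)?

q = 16

U(20, 8) = 176.
Set U(18, q) = 176 and solve.
8·18 + 2q = 176 ⇒ 2q = 32 ⇒ q = 16.
Check: U(18, 16) = 176.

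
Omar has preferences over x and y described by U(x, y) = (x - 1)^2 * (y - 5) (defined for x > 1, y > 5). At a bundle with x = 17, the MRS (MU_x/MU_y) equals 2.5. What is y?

MU_x = 2·(x−1)·(y−5), MU_y = (x−1)^2.
MRS = (2/1)·(y−5)/(x−1).
Substitute x = 17: MRS = (y − 5)/8. Setting this equal to 2.5 gives y − 5 = 2.5·8 = 20, so y = 25.

y = 25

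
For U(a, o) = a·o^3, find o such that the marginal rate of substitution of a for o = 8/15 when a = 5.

MU_a = o^3 and MU_o = 3·a·o^2.
MRS = MU_a/MU_o = (1/3)·o/a.
Substitute a = 5: MRS = o/15. Setting o/15 = 8/15 gives o = (8/15)·15 = 8.

o = 8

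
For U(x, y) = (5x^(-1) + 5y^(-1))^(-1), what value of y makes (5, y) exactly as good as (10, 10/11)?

U depends on (x, y) only through S = 5x^(-1) + 5y^(-1), so equal utility means equal S. At (10, 10/11): S = 6.
With x = 5: 5·5^(-1) = 1, so 5y^(-1) = 6 − 1 = 5, i.e. y^(-1) = 1.
Hence y = 1/1 = 1.
Check: U(5, 1) = 0.1667.

y = 1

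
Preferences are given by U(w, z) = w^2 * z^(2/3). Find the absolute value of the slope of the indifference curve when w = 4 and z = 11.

MU_w = 2·w·z^(2/3) and MU_z = 2/3·w^2·z^(-1/3).
MRS = MU_w/MU_z = (3)·z/w.
At (4, 11): MRS = 8.25.
So at (4, 11) the consumer would give up 8.25 units of z for one more unit of w.

MRS = 8.25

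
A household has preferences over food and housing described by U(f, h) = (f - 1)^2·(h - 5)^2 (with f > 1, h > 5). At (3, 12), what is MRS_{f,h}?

MRS = 3.5

MU_f = 2·(f−1)·(h−5)^2, MU_h = 2·(f−1)^2·(h−5).
MRS = (h−5)/(f−1).
At (3, 12): MRS = 3.5.
The indifference curve has slope −3.5 at this bundle.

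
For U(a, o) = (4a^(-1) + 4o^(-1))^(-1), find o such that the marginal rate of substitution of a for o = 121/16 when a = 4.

o = 11

For CES with ρ = -1, MRS = (o/a)^2.
Setting (o/4)^2 = 121/16 gives o/4 = 2.75 and o = 11.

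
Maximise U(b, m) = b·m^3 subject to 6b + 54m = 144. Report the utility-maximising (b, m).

MU_b = m^3 and MU_m = 3·b·m^2.
MRS = MU_b/MU_m = (1/3)·m/b.
Tangency: set MRS = p_b/p_m = 6/54 = 1/9.
So (1/3)·m/b = 1/9, i.e. m = (1/3)·b.
Substitute into the budget 6·b + 54·m = 144: 24·b = 144, so b* = 6.
Then m* = (1/3)·6 = 2.

b* = 6, m* = 2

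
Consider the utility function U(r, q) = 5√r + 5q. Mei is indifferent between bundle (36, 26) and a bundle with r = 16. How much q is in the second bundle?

q = 28

U(36, 26) = 160.
Set U(16, q) = 160 and solve.
With r = 16: √16 = 4, so 5q = 160 − 5·4 = 140 and q = 28.
Check: U(16, 28) = 160.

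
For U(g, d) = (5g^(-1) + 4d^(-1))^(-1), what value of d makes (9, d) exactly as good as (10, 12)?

U depends on (g, d) only through S = 5g^(-1) + 4d^(-1), so equal utility means equal S. At (10, 12): S = 5/6.
With g = 9: 5·9^(-1) = 5/9, so 4d^(-1) = 5/6 − 5/9 = 5/18, i.e. d^(-1) = 5/72.
Hence d = 1/(5/72) = 14.4.
Check: U(9, 14.4) = 1.2.

d = 14.4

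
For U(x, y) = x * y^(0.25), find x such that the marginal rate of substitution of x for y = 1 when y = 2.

MU_x = y^(0.25) and MU_y = 0.25·x·y^(-0.75).
MRS = MU_x/MU_y = (4)·y/x.
Substitute y = 2: MRS = 8/x. Setting 8/x = 1 gives x = 8/1 = 8.

x = 8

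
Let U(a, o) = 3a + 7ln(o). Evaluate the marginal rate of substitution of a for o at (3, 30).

MU_a = 3, MU_o = 7/o.
MRS = 3 ÷ (7/o).
At (3, 30): MRS = 90/7.
So at (3, 30) the consumer would give up 90/7 units of o for one more unit of a.

MRS = 90/7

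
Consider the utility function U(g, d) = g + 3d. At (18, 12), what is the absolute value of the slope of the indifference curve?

MRS = 1/3

MU_g = 1, MU_d = 3, so MRS = 1/3 at every bundle.
At (18, 12): MRS = 1/3.
So at (18, 12) the consumer would give up 1/3 units of d for one more unit of g.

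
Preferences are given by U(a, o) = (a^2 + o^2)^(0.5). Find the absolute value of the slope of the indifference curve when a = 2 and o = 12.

For CES with ρ = 2, MRS = (o/a)^(-1).
At (2, 12): MRS = 1/6.
That is, one extra unit of a is worth 1/6 units of o at the margin.

MRS = 1/6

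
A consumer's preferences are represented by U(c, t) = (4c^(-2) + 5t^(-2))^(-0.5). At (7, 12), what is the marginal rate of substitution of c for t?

For CES with ρ = -2, MRS = (4/5)·(t/c)^3.
At (7, 12): MRS = 6912/1715.
The indifference curve has slope −6912/1715 at this bundle.

MRS = 6912/1715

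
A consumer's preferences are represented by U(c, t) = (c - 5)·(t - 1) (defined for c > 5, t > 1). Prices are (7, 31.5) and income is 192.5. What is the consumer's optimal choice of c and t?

MU_c = (t−1), MU_t = (c−5).
MRS = (t−1)/(c−5).
Tangency: set MRS = p_c/p_t = 7/31.5 = 2/9.
So (t − 1)/(c − 5) = 2/9, i.e. (t − 1) = (2/9)·(c − 5).
Rewrite the budget in excess-of-subsistence terms: 7·(c − 5) + 31.5·(t − 1) = 192.5 − 7·5 − 31.5·1 = 126.
Substituting, 14·(c − 5) = 126, so c − 5 = 9 and c* = 14.
Then t − 1 = (2/9)·9 = 2, so t* = 3.

c* = 14, t* = 3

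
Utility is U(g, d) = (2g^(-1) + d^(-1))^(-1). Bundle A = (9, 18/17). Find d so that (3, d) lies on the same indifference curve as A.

d = 2

U depends on (g, d) only through S = 2g^(-1) + d^(-1), so equal utility means equal S. At (9, 18/17): S = 7/6.
With g = 3: 2·3^(-1) = 2/3, so d^(-1) = 7/6 − 2/3 = 0.5.
Hence d = 1/0.5 = 2.
Check: U(3, 2) = 0.8571.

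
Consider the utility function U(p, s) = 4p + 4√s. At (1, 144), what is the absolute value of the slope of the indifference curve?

MU_p = 4, MU_s = 4/(2√s).
MRS = 4 ÷ (4/(2√s)).
At (1, 144): MRS = 24.
The indifference curve has slope −24 at this bundle.

MRS = 24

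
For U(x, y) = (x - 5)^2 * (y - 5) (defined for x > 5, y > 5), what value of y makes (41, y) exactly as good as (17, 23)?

U(17, 23) = 2592.
Set U(41, y) = 2592 and solve.
With x = 41: (41 − 5)^2 = 1296, so (y − 5) = 2592/1296 = 2.
So y = 5 + 2 = 7.
Check: U(41, 7) = 2592.

y = 7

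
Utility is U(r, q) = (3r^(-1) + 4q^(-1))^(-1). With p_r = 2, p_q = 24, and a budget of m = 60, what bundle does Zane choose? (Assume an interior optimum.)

r* = 6, q* = 2

For CES with ρ = -1, MRS = (3/4)·(q/r)^2.
Tangency: set MRS = p_r/p_q = 2/24 = 1/12.
So (q/r)^2 = 1/9; taking the square root, q/r = 1/3, i.e. q = (1/3)·r.
Substitute into the budget 2·r + 24·q = 60: 10·r = 60, so r* = 6 and q* = (1/3)·6 = 2.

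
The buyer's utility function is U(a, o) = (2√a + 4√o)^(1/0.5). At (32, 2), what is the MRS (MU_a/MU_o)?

For CES with ρ = 0.5, MRS = (2/4)·√(o/a).
At (32, 2): MRS = 0.125.
The indifference curve has slope −0.125 at this bundle.

MRS = 0.125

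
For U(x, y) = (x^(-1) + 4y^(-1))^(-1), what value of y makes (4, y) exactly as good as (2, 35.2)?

y = 11

U depends on (x, y) only through S = x^(-1) + 4y^(-1), so equal utility means equal S. At (2, 35.2): S = 27/44.
With x = 4: 4^(-1) = 0.25, so 4y^(-1) = 27/44 − 0.25 = 4/11, i.e. y^(-1) = 1/11.
Hence y = 1/(1/11) = 11.
Check: U(4, 11) = 1.6296.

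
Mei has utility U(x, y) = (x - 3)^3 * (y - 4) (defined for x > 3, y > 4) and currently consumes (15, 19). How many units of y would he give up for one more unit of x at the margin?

MU_x = 3·(x−3)^2·(y−4), MU_y = (x−3)^3.
MRS = (3/1)·(y−4)/(x−3).
At (15, 19): MRS = 3.75.
So at (15, 19) the consumer would give up 3.75 units of y for one more unit of x.

MRS = 3.75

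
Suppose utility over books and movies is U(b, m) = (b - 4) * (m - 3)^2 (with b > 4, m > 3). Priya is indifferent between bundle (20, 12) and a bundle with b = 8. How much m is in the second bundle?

U(20, 12) = 1296.
Set U(8, m) = 1296 and solve.
With b = 8: (8 − 4) = 4, so (m − 3)^2 = 1296/4 = 324.
Taking the square root (with m > 3): m − 3 = 18, so m = 21.
Check: U(8, 21) = 1296.

m = 21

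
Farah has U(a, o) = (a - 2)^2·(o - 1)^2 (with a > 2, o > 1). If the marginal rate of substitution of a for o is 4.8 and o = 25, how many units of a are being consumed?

a = 7

MU_a = 2·(a−2)·(o−1)^2, MU_o = 2·(a−2)^2·(o−1).
MRS = (o−1)/(a−2).
Substitute o = 25: MRS = 24/(a − 2). Setting this equal to 4.8 gives a − 2 = 24/4.8 = 5, so a = 7.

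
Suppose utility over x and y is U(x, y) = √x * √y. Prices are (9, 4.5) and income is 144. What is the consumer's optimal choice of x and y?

x* = 8, y* = 16

MU_x = 0.5·x^(-0.5)·√y and MU_y = 0.5·√x·y^(-0.5).
MRS = MU_x/MU_y = y/x.
Tangency: set MRS = p_x/p_y = 9/4.5 = 2.
So y/x = 2, i.e. y = 2·x.
Substitute into the budget 9·x + 4.5·y = 144: 18·x = 144, so x* = 8.
Then y* = 2·8 = 16.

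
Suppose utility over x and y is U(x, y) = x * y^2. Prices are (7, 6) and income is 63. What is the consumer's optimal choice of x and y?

MU_x = y^2 and MU_y = 2·x·y.
MRS = MU_x/MU_y = (1/2)·y/x.
Tangency: set MRS = p_x/p_y = 7/6.
So (1/2)·y/x = 7/6, i.e. y = (7/3)·x.
Substitute into the budget 7·x + 6·y = 63: 21·x = 63, so x* = 3.
Then y* = (7/3)·3 = 7.

x* = 3, y* = 7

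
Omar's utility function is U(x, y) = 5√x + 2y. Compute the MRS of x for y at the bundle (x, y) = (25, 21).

MRS = 0.25

MU_x = 5/(2√x), MU_y = 2.
MRS = 5/(2√x) ÷ 2.
At (25, 21): MRS = 0.25.
The indifference curve has slope −0.25 at this bundle.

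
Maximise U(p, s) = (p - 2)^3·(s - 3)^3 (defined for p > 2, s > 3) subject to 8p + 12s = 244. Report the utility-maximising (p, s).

p* = 14, s* = 11

MU_p = 3·(p−2)^2·(s−3)^3, MU_s = 3·(p−2)^3·(s−3)^2.
MRS = (s−3)/(p−2).
Tangency: set MRS = p_p/p_s = 8/12 = 2/3.
So (s − 3)/(p − 2) = 2/3, i.e. (s − 3) = (2/3)·(p − 2).
Rewrite the budget in excess-of-subsistence terms: 8·(p − 2) + 12·(s − 3) = 244 − 8·2 − 12·3 = 192.
Substituting, 16·(p − 2) = 192, so p − 2 = 12 and p* = 14.
Then s − 3 = (2/3)·12 = 8, so s* = 11.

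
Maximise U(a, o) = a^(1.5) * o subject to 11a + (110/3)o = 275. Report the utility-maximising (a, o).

a* = 15, o* = 3

MU_a = 1.5·√a·o and MU_o = a^(1.5).
MRS = MU_a/MU_o = (1.5)·o/a.
Tangency: set MRS = p_a/p_o = 11/(110/3) = 0.3.
So (1.5)·o/a = 0.3, i.e. o = 0.2·a.
Substitute into the budget 11·a + (110/3)·o = 275: (55/3)·a = 275, so a* = 15.
Then o* = 0.2·15 = 3.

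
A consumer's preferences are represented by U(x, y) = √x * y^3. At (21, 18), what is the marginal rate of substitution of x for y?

MU_x = 0.5·x^(-0.5)·y^3 and MU_y = 3·√x·y^2.
MRS = MU_x/MU_y = (1/6)·y/x.
At (21, 18): MRS = 1/7.
The indifference curve has slope −1/7 at this bundle.

MRS = 1/7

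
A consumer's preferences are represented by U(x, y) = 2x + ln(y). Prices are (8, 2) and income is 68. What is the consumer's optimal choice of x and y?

MU_x = 2, MU_y = 1/y.
MRS = 2 ÷ (1/y).
Tangency: set MRS = p_x/p_y = 8/2 = 4.
MRS depends only on y: 2·y = 4 ⇒ y* = 4/2 = 2.
From the budget, 8·x = 68 − 2·2 = 64, so x* = 8.

x* = 8, y* = 2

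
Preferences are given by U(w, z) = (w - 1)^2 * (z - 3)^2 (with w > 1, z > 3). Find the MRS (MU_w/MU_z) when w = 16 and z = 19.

MRS = 16/15

MU_w = 2·(w−1)·(z−3)^2, MU_z = 2·(w−1)^2·(z−3).
MRS = (z−3)/(w−1).
At (16, 19): MRS = 16/15.
The indifference curve has slope −16/15 at this bundle.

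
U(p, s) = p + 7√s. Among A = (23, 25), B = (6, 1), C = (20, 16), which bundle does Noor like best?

Bundle A

Evaluate utility at each bundle:
U(A) = 58.000.
U(B) = 13.000.
U(C) = 48.000.
Highest utility is A, so A ≻ C ≻ B.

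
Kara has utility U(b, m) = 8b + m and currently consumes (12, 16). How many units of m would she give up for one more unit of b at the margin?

MRS = 8

MU_b = 8, MU_m = 1, so MRS = 8/1 = 8 at every bundle.
At (12, 16): MRS = 8.
The indifference curve has slope −8 at this bundle.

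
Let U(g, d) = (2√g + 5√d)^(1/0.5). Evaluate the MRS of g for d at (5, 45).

For CES with ρ = 0.5, MRS = (2/5)·√(d/g).
At (5, 45): MRS = 1.2.
So at (5, 45) the consumer would give up 1.2 units of d for one more unit of g.

MRS = 1.2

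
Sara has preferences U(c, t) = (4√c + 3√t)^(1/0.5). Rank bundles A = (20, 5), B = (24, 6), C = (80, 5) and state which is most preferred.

Evaluate utility at each bundle:
U(A) = 605.000.
U(B) = 726.000.
U(C) = 1805.000.
Highest utility is C, so C ≻ B ≻ A.

Bundle C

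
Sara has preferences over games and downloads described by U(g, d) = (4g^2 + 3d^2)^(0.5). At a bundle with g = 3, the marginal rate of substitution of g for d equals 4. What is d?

For CES with ρ = 2, MRS = (4/3)·(d/g)^(-1).
Setting (4/3)·(d/3)^(-1) = 4 gives (d/3)^(-1) = 3, so d/3 = 1/3 and d = 1.

d = 1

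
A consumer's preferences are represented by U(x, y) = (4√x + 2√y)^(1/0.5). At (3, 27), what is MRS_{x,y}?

For CES with ρ = 0.5, MRS = (4/2)·√(y/x).
At (3, 27): MRS = 6.
That is, one extra unit of x is worth 6 units of y at the margin.

MRS = 6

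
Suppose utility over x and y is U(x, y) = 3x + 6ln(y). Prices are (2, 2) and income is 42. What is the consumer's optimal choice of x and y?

MU_x = 3, MU_y = 6/y.
MRS = 3 ÷ (6/y).
Tangency: set MRS = p_x/p_y = 2/2 = 1.
MRS depends only on y: 0.5·y = 1 ⇒ y* = 1/0.5 = 2.
From the budget, 2·x = 42 − 2·2 = 38, so x* = 19.

x* = 19, y* = 2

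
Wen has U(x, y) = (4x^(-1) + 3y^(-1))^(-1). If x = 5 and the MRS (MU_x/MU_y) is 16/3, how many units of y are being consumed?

For CES with ρ = -1, MRS = (4/3)·(y/x)^2.
Setting (4/3)·(y/5)^2 = 16/3 gives (y/5)^2 = 4, so y/5 = 2 and y = 10.

y = 10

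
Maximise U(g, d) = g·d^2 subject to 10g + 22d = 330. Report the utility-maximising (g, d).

g* = 11, d* = 10

MU_g = d^2 and MU_d = 2·g·d.
MRS = MU_g/MU_d = (1/2)·d/g.
Tangency: set MRS = p_g/p_d = 10/22 = 5/11.
So (1/2)·d/g = 5/11, i.e. d = (10/11)·g.
Substitute into the budget 10·g + 22·d = 330: 30·g = 330, so g* = 11.
Then d* = (10/11)·11 = 10.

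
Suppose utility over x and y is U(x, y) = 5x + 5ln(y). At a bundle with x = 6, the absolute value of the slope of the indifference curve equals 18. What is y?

y = 18

MU_x = 5, MU_y = 5/y.
MRS = 5 ÷ (5/y).
MRS depends only on y: y = 18 ⇒ y = 18.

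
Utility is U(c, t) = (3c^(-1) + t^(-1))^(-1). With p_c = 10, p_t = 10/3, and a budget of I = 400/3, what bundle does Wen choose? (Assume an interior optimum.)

c* = 10, t* = 10

For CES with ρ = -1, MRS = (3/1)·(t/c)^2.
Tangency: set MRS = p_c/p_t = 10/(10/3) = 3.
So (t/c)^2 = 1; taking the square root, t/c = 1, i.e. t = c.
Substitute into the budget 10·c + (10/3)·t = 400/3: (40/3)·c = 400/3, so c* = 10 and t* = 10.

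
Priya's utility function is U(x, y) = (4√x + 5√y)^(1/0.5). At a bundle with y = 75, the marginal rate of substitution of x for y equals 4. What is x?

For CES with ρ = 0.5, MRS = (4/5)·√(y/x).
Setting (4/5)·√(75/x) = 4 gives √(75/x) = 5, so 75/x = 25 and x = 3.

x = 3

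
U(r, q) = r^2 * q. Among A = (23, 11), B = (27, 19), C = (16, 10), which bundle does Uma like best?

Evaluate utility at each bundle:
U(A) = 5819.
U(B) = 13851.
U(C) = 2560.
Highest utility is B, so B ≻ A ≻ C.

Bundle B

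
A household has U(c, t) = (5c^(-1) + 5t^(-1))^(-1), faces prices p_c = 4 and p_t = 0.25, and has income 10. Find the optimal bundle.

For CES with ρ = -1, MRS = (t/c)^2.
Tangency: set MRS = p_c/p_t = 4/0.25 = 16.
So (t/c)^2 = 16; taking the square root, t/c = 4, i.e. t = 4·c.
Substitute into the budget 4·c + 0.25·t = 10: 5·c = 10, so c* = 2 and t* = 4·2 = 8.

c* = 2, t* = 8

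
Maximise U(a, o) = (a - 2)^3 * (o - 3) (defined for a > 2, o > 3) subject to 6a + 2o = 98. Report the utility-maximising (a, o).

a* = 12, o* = 13

MU_a = 3·(a−2)^2·(o−3), MU_o = (a−2)^3.
MRS = (3/1)·(o−3)/(a−2).
Tangency: set MRS = p_a/p_o = 6/2 = 3.
So (3/1)·(o − 3)/(a − 2) = 3, i.e. (o − 3) = (a − 2).
Rewrite the budget in excess-of-subsistence terms: 6·(a − 2) + 2·(o − 3) = 98 − 6·2 − 2·3 = 80.
Substituting, 8·(a − 2) = 80, so a − 2 = 10 and a* = 12.
Then o − 3 = 10, so o* = 13.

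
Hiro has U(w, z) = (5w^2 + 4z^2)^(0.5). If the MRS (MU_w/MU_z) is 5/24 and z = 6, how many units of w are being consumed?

For CES with ρ = 2, MRS = (5/4)·(z/w)^(-1).
Setting (5/4)·(6/w)^(-1) = 5/24 gives (6/w)^(-1) = 1/6, so 6/w = 6 and w = 1.

w = 1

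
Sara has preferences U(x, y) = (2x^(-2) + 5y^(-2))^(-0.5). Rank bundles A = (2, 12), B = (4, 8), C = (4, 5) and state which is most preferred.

Bundle B

Evaluate utility at each bundle:
U(A) = 1.368.
U(B) = 2.219.
U(C) = 1.754.
Highest utility is B, so B ≻ C ≻ A.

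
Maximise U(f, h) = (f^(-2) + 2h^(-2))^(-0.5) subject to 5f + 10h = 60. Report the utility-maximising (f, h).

For CES with ρ = -2, MRS = (1/2)·(h/f)^3.
Tangency: set MRS = p_f/p_h = 5/10 = 0.5.
So (h/f)^3 = 1; taking the cube root, h/f = 1, i.e. h = f.
Substitute into the budget 5·f + 10·h = 60: 15·f = 60, so f* = 4 and h* = 4.

f* = 4, h* = 4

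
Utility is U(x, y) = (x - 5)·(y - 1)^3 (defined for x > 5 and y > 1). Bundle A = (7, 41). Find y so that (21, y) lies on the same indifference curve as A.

y = 21

U(7, 41) = 128000.
Set U(21, y) = 128000 and solve.
With x = 21: (21 − 5) = 16, so (y − 1)^3 = 128000/16 = 8000.
Taking the cube root (with y > 1): y − 1 = 20, so y = 21.
Check: U(21, 21) = 128000.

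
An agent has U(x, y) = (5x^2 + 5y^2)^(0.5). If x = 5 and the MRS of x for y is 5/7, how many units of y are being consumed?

For CES with ρ = 2, MRS = (y/x)^(-1).
Setting (y/5)^(-1) = 5/7 gives y/5 = 1.4 and y = 7.

y = 7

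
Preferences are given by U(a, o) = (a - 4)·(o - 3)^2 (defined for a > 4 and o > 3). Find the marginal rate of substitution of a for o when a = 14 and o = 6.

MU_a = (o−3)^2, MU_o = 2·(a−4)·(o−3).
MRS = (1/2)·(o−3)/(a−4).
At (14, 6): MRS = 0.15.
So at (14, 6) the consumer would give up 0.15 units of o for one more unit of a.

MRS = 0.15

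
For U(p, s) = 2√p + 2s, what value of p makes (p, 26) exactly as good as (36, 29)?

p = 81

U(36, 29) = 70.
Set U(p, 26) = 70 and solve.
With s = 26: 2√p = 70 − 2·26 = 18, so √p = 9 and p = 81.
Check: U(81, 26) = 70.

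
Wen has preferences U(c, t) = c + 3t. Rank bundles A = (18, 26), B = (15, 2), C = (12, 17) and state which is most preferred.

Evaluate utility at each bundle:
U(A) = 96.
U(B) = 21.
U(C) = 63.
Highest utility is A, so A ≻ C ≻ B.

Bundle A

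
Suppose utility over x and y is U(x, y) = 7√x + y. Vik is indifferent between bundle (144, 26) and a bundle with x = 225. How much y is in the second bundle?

y = 5

U(144, 26) = 110.
Set U(225, y) = 110 and solve.
With x = 225: √225 = 15, so y = 110 − 7·15 = 5.
Check: U(225, 5) = 110.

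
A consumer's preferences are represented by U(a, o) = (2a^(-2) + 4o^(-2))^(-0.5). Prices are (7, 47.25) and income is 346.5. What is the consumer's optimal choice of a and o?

For CES with ρ = -2, MRS = (2/4)·(o/a)^3.
Tangency: set MRS = p_a/p_o = 7/47.25 = 4/27.
So (o/a)^3 = 8/27; taking the cube root, o/a = 2/3, i.e. o = (2/3)·a.
Substitute into the budget 7·a + 47.25·o = 346.5: 38.5·a = 346.5, so a* = 9 and o* = (2/3)·9 = 6.

a* = 9, o* = 6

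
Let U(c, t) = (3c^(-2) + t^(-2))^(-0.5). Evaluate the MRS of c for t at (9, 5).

MRS = 125/243

For CES with ρ = -2, MRS = (3/1)·(t/c)^3.
At (9, 5): MRS = 125/243.
So at (9, 5) the consumer would give up 125/243 units of t for one more unit of c.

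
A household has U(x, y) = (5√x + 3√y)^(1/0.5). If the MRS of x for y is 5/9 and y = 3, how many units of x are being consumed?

x = 27

For CES with ρ = 0.5, MRS = (5/3)·√(y/x).
Setting (5/3)·√(3/x) = 5/9 gives √(3/x) = 1/3, so 3/x = 1/9 and x = 27.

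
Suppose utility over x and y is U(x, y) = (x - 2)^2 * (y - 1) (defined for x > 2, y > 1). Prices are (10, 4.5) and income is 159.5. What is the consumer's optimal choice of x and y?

MU_x = 2·(x−2)·(y−1), MU_y = (x−2)^2.
MRS = (2/1)·(y−1)/(x−2).
Tangency: set MRS = p_x/p_y = 10/4.5 = 20/9.
So (2/1)·(y − 1)/(x − 2) = 20/9, i.e. (y − 1) = (10/9)·(x − 2).
Rewrite the budget in excess-of-subsistence terms: 10·(x − 2) + 4.5·(y − 1) = 159.5 − 10·2 − 4.5·1 = 135.
Substituting, 15·(x − 2) = 135, so x − 2 = 9 and x* = 11.
Then y − 1 = (10/9)·9 = 10, so y* = 11.

x* = 11, y* = 11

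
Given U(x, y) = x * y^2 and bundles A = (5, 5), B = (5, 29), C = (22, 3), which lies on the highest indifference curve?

Evaluate utility at each bundle:
U(A) = 125.
U(B) = 4205.
U(C) = 198.
Highest utility is B, so B ≻ C ≻ A.

Bundle B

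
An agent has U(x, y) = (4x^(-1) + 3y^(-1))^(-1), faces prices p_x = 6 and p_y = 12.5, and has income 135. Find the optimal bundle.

x* = 10, y* = 6

For CES with ρ = -1, MRS = (4/3)·(y/x)^2.
Tangency: set MRS = p_x/p_y = 6/12.5 = 12/25.
So (y/x)^2 = 9/25; taking the square root, y/x = 0.6, i.e. y = 0.6·x.
Substitute into the budget 6·x + 12.5·y = 135: 13.5·x = 135, so x* = 10 and y* = 0.6·10 = 6.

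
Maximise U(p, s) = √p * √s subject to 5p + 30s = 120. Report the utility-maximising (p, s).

MU_p = 0.5·p^(-0.5)·√s and MU_s = 0.5·√p·s^(-0.5).
MRS = MU_p/MU_s = s/p.
Tangency: set MRS = p_p/p_s = 5/30 = 1/6.
So s/p = 1/6, i.e. s = (1/6)·p.
Substitute into the budget 5·p + 30·s = 120: 10·p = 120, so p* = 12.
Then s* = (1/6)·12 = 2.

p* = 12, s* = 2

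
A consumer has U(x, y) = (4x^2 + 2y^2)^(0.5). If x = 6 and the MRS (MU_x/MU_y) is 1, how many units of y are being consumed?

For CES with ρ = 2, MRS = (4/2)·(y/x)^(-1).
Setting (4/2)·(y/6)^(-1) = 1 gives (y/6)^(-1) = 0.5, so y/6 = 2 and y = 12.

y = 12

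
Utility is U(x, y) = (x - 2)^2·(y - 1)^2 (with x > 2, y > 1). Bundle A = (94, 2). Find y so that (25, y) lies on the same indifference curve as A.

y = 5

U(94, 2) = 8464.
Set U(25, y) = 8464 and solve.
With x = 25: (25 − 2)^2 = 529, so (y − 1)^2 = 8464/529 = 16.
Taking the square root (with y > 1): y − 1 = 4, so y = 5.
Check: U(25, 5) = 8464.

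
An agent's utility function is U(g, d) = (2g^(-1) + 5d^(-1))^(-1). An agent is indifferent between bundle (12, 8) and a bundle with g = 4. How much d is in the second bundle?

U depends on (g, d) only through S = 2g^(-1) + 5d^(-1), so equal utility means equal S. At (12, 8): S = 19/24.
With g = 4: 2·4^(-1) = 0.5, so 5d^(-1) = 19/24 − 0.5 = 7/24, i.e. d^(-1) = 7/120.
Hence d = 1/(7/120) = 120/7.
Check: U(4, 120/7) = 1.2632.

d = 120/7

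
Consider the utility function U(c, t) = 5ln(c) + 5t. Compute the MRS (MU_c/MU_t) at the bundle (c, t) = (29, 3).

MRS = 1/29

MU_c = 5/c, MU_t = 5.
MRS = 5/c ÷ 5.
At (29, 3): MRS = 1/29.
That is, one extra unit of c is worth 1/29 units of t at the margin.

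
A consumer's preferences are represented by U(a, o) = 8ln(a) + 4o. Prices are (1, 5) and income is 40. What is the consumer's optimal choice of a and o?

MU_a = 8/a, MU_o = 4.
MRS = 8/a ÷ 4.
Tangency: set MRS = p_a/p_o = 1/5 = 0.2.
MRS depends only on a: 2/a = 0.2 ⇒ a* = 2/0.2 = 10.
From the budget, 5·o = 40 − 1·10 = 30, so o* = 6.

a* = 10, o* = 6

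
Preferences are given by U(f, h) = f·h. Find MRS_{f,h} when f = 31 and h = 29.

MRS = 29/31

MU_f = h and MU_h = f.
MRS = MU_f/MU_h = h/f.
At (31, 29): MRS = 29/31.
The indifference curve has slope −29/31 at this bundle.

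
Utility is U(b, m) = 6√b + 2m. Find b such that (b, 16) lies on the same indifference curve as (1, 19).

U(1, 19) = 44.
Set U(b, 16) = 44 and solve.
With m = 16: 6√b = 44 − 2·16 = 12, so √b = 2 and b = 4.
Check: U(4, 16) = 44.

b = 4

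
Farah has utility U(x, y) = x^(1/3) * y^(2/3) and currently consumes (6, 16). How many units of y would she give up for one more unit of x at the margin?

MU_x = 1/3·x^(-2/3)·y^(2/3) and MU_y = 2/3·x^(1/3)·y^(-1/3).
MRS = MU_x/MU_y = (0.5)·y/x.
At (6, 16): MRS = 4/3.
That is, one extra unit of x is worth 4/3 units of y at the margin.

MRS = 4/3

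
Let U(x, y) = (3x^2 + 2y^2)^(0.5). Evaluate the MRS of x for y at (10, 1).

For CES with ρ = 2, MRS = (3/2)·(y/x)^(-1).
At (10, 1): MRS = 15.
The indifference curve has slope −15 at this bundle.

MRS = 15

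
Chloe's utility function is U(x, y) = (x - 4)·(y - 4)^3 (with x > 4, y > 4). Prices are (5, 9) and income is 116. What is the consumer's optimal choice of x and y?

MU_x = (y−4)^3, MU_y = 3·(x−4)·(y−4)^2.
MRS = (1/3)·(y−4)/(x−4).
Tangency: set MRS = p_x/p_y = 5/9.
So (1/3)·(y − 4)/(x − 4) = 5/9, i.e. (y − 4) = (5/3)·(x − 4).
Rewrite the budget in excess-of-subsistence terms: 5·(x − 4) + 9·(y − 4) = 116 − 5·4 − 9·4 = 60.
Substituting, 20·(x − 4) = 60, so x − 4 = 3 and x* = 7.
Then y − 4 = (5/3)·3 = 5, so y* = 9.

x* = 7, y* = 9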